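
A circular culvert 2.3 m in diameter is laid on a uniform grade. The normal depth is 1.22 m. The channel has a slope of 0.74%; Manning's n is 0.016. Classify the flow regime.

For a circular section of diameter D = 2.3 m at depth y = 1.22 m, the central angle is θ = 2 arccos(1 − 2y/D) = 3.263 rad. Then A = (D²/8)(θ − sin θ) = 2.238 m² and P = Dθ/2 = 3.753 m.
Hydraulic radius R = A/P = 2.238/3.753 = 0.5964 m.
V = (1/n) R^(2/3) √S = (1/0.016) × 0.5964^(2/3) × √0.0074 = 3.809 m/s. Hydraulic depth D_h = A/T = 2.238/2.296 = 0.975 m.
Froude number Fr = V/√(g·D_h) = 3.809/√(9.81×0.975) = 1.23, which is greater than 1, so the flow is supercritical.

supercritical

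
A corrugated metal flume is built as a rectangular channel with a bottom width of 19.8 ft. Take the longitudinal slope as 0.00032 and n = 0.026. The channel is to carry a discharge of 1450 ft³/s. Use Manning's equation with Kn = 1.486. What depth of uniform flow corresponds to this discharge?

y_n = 20.3 ft

Manning's equation rearranged: A R^(2/3) = nQ / (1.486·√S) = 0.026 × 1450 / (1.486 × √0.00032) = 1418.
Try y = 23.8 ft: A R^(2/3) = 1723 — over.
Try y = 17 ft: A R^(2/3) = 1143 — short.
Try y = 20.3 ft: A R^(2/3) = 1422 — close enough.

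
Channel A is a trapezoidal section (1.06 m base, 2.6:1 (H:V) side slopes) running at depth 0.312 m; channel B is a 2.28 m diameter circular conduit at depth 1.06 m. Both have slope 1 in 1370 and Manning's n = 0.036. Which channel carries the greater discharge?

Channel A: With bottom width b = 1.06 m and side slope z = 2.6: A = (b + zy)y = (1.06 + 2.6×0.312)×0.312 = 0.5838 m²; P = b + 2y√(1+z²) = 1.06 + 2×0.312×2.786 = 2.798 m. Hydraulic radius R = A/P = 0.5838/2.798 = 0.2086 m. Q_A = (1/0.036)·0.5838·0.2086^(2/3)·√0.0007299 = 0.1541 m³/s.
Channel B: For a circular section of diameter D = 2.28 m at depth y = 1.06 m, the central angle is θ = 2 arccos(1 − 2y/D) = 3.001 rad. Then A = (D²/8)(θ − sin θ) = 1.859 m² and P = Dθ/2 = 3.421 m. Hydraulic radius R = A/P = 1.859/3.421 = 0.5434 m. Q_B = (1/0.036)·1.859·0.5434^(2/3)·√0.0007299 = 0.9291 m³/s.
Q_A = 0.1541 m³/s vs Q_B = 0.9291 m³/s, so channel B carries more.

channel B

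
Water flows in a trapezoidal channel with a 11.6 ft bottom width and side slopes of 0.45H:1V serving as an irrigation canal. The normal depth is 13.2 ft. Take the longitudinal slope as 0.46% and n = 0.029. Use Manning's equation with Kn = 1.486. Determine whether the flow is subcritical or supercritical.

subcritical

With bottom width b = 11.6 ft and side slope z = 0.45: A = (b + zy)y = (11.6 + 0.45×13.2)×13.2 = 231.5 ft²; P = b + 2y√(1+z²) = 11.6 + 2×13.2×1.097 = 40.55 ft.
Hydraulic radius R = A/P = 231.5/40.55 = 5.71 ft.
V = (1.486/n) R^(2/3) √S = (1.486/0.029) × 5.71^(2/3) × √0.0046 = 11.1 ft/s. Hydraulic depth D_h = A/T = 231.5/23.48 = 9.861 ft.
Froude number Fr = V/√(g·D_h) = 11.1/√(32.2×9.861) = 0.623, which is less than 1, so the flow is subcritical.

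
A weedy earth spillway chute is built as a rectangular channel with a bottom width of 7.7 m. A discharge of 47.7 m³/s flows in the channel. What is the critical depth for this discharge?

y_c = 1.58 m

For a rectangular channel, critical depth y_c = (q²/g)^(1/3) where q = Q/b = 47.7/7.7 = 6.195 m²/s.
So y_c = (6.195²/9.81)^(1/3) = 1.58 m.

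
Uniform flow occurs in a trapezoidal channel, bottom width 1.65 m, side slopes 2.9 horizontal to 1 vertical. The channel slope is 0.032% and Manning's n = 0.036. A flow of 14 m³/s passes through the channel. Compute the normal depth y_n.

y_n = 2.56 m

Manning's equation rearranged: A R^(2/3) = nQ / (1·√S) = 0.036 × 14 / (√0.00032) = 28.17.
At y = 1.98 m: A R^(2/3) = 15.22 — too small.
At y = 3.23 m: A R^(2/3) = 49.84 — too large.
At y = 2.56 m: A R^(2/3) = 28.21 — ≈ 28.17.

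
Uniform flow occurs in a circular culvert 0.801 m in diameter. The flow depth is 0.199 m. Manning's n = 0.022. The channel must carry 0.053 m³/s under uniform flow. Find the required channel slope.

S = 0.0025

For a circular section of diameter D = 0.801 m at depth y = 0.199 m, the central angle is θ = 2 arccos(1 − 2y/D) = 2.087 rad. Then A = (D²/8)(θ − sin θ) = 0.09765 m² and P = Dθ/2 = 0.8359 m.
Hydraulic radius R = A/P = 0.09765/0.8359 = 0.1168 m.
From Manning's equation, S = [nQ / (1 A R^(2/3))]² = [0.022 × 0.053 / (1 × 0.09765 × 0.1168^(2/3))]² = 0.0025.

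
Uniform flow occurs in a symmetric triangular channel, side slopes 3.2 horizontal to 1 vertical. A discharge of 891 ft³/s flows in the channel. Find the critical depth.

y_c = 5.45 ft

At critical depth, Q² T / (g A³) = 1, i.e. A³/T = Q²/g = 891²/32.2 = 24650.
Try y = 5.98 ft: A³/T = 39150 — over.
Try y = 5.45 ft: A³/T = 24620 — close enough.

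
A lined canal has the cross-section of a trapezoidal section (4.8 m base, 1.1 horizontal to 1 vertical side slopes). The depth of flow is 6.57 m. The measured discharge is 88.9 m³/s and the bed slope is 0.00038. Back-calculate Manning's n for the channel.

With bottom width b = 4.8 m and side slope z = 1.1: A = (b + zy)y = (4.8 + 1.1×6.57)×6.57 = 79.02 m²; P = b + 2y√(1+z²) = 4.8 + 2×6.57×1.487 = 24.33 m.
Hydraulic radius R = A/P = 79.02/24.33 = 3.247 m.
Rearranging Manning's equation: n = (1/Q) A R^(2/3) S^(1/2) = (1/88.9) × 79.02 × 3.247^(2/3) × √0.00038 = 0.038.

n = 0.038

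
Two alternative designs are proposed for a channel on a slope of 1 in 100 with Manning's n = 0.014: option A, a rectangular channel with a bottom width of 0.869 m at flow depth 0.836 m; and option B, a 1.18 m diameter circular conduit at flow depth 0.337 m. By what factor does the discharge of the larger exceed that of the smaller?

Channel A: Flow area A = b·y = 0.869 × 0.836 = 0.7265 m². Wetted perimeter P = b + 2y = 0.869 + 2×0.836 = 2.541 m. Hydraulic radius R = A/P = 0.7265/2.541 = 0.2859 m. Q_A = (1/0.014)·0.7265·0.2859^(2/3)·√0.01 = 2.252 m³/s.
Channel B: For a circular section of diameter D = 1.18 m at depth y = 0.337 m, the central angle is θ = 2 arccos(1 − 2y/D) = 2.255 rad. Then A = (D²/8)(θ − sin θ) = 0.2577 m² and P = Dθ/2 = 1.331 m. Hydraulic radius R = A/P = 0.2577/1.331 = 0.1937 m. Q_B = (1/0.014)·0.2577·0.1937^(2/3)·√0.01 = 0.6161 m³/s.
The larger discharge is 2.252 m³/s and the smaller is 0.6161 m³/s; the ratio is 3.66.

3.66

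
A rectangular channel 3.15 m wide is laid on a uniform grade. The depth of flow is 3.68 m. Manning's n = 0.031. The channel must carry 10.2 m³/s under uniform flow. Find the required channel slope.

S = 0.000653

Flow area A = b·y = 3.15 × 3.68 = 11.59 m². Wetted perimeter P = b + 2y = 3.15 + 2×3.68 = 10.51 m.
Hydraulic radius R = A/P = 11.59/10.51 = 1.103 m.
From Manning's equation, S = [nQ / (1 A R^(2/3))]² = [0.031 × 10.2 / (1 × 11.59 × 1.103^(2/3))]² = 0.000653.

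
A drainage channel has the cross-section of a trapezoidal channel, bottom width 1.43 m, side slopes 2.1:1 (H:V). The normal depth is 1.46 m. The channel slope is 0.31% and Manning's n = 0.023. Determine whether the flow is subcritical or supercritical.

With bottom width b = 1.43 m and side slope z = 2.1: A = (b + zy)y = (1.43 + 2.1×1.46)×1.46 = 6.564 m²; P = b + 2y√(1+z²) = 1.43 + 2×1.46×2.326 = 8.222 m.
Hydraulic radius R = A/P = 6.564/8.222 = 0.7984 m.
V = (1/n) R^(2/3) √S = (1/0.023) × 0.7984^(2/3) × √0.0031 = 2.083 m/s. Hydraulic depth D_h = A/T = 6.564/7.562 = 0.868 m.
Froude number Fr = V/√(g·D_h) = 2.083/√(9.81×0.868) = 0.714, which is less than 1, so the flow is subcritical.

subcritical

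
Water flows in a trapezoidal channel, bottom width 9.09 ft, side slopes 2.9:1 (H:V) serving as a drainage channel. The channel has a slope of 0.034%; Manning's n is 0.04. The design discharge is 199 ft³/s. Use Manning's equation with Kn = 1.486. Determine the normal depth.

Manning's equation rearranged: A R^(2/3) = nQ / (1.486·√S) = 0.04 × 199 / (1.486 × √0.00034) = 290.5.
Trying y = 6.44 ft: A R^(2/3) = 426.2 — over.
Trying y = 4.61 ft: A R^(2/3) = 204.2 — short.
Trying y = 5.42 ft: A R^(2/3) = 290.5 — close enough.

y_n = 5.42 ft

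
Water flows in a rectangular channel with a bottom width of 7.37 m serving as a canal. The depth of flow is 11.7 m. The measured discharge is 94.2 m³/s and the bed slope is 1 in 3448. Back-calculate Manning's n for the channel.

n = 0.031

Flow area A = b·y = 7.37 × 11.7 = 86.23 m². Wetted perimeter P = b + 2y = 7.37 + 2×11.7 = 30.77 m.
Hydraulic radius R = A/P = 86.23/30.77 = 2.802 m.
Rearranging Manning's equation: n = (1/Q) A R^(2/3) S^(1/2) = (1/94.2) × 86.23 × 2.802^(2/3) × √0.00029 = 0.031.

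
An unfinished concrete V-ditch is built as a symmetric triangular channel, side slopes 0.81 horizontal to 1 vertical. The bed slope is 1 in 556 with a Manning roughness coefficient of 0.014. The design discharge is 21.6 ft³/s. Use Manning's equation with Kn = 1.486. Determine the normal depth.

Manning's equation rearranged: A R^(2/3) = nQ / (1.486·√S) = 0.014 × 21.6 / (1.486 × √0.001799) = 4.798.
At y = 1.77 ft: A R^(2/3) = 1.718 — low.
At y = 3.31 ft: A R^(2/3) = 9.119 — high.
At y = 2.6 ft: A R^(2/3) = 4.79 — close enough.

y_n = 2.6 ft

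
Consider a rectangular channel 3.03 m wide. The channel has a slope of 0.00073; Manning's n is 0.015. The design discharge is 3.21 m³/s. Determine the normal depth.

Manning's equation rearranged: A R^(2/3) = nQ / (1·√S) = 0.015 × 3.21 / (√0.00073) = 1.782.
Trying y = 1.07 m: A R^(2/3) = 2.375 — over.
Trying y = 0.604 m: A R^(2/3) = 1.046 — short.
Trying y = 0.872 m: A R^(2/3) = 1.781 — matches.

y_n = 0.872 m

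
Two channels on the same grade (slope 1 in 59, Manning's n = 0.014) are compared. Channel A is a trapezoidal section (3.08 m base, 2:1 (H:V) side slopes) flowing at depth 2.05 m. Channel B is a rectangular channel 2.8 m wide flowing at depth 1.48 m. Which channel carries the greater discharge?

channel A

Channel A: With bottom width b = 3.08 m and side slope z = 2: A = (b + zy)y = (3.08 + 2×2.05)×2.05 = 14.72 m²; P = b + 2y√(1+z²) = 3.08 + 2×2.05×2.236 = 12.25 m. Hydraulic radius R = A/P = 14.72/12.25 = 1.202 m. Q_A = (1/0.014)·14.72·1.202^(2/3)·√0.01695 = 154.7 m³/s.
Channel B: Flow area A = b·y = 2.8 × 1.48 = 4.144 m². Wetted perimeter P = b + 2y = 2.8 + 2×1.48 = 5.76 m. Hydraulic radius R = A/P = 4.144/5.76 = 0.7194 m. Q_B = (1/0.014)·4.144·0.7194^(2/3)·√0.01695 = 30.94 m³/s.
Q_A = 154.7 m³/s vs Q_B = 30.94 m³/s, so channel A carries more.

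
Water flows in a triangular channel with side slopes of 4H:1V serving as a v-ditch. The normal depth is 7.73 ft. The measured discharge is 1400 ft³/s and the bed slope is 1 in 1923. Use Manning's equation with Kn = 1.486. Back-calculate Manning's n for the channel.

n = 0.014

For a triangular section with side slope z = 4: A = zy² = 4×7.73² = 239 ft²; P = 2y√(1+z²) = 2×7.73×4.123 = 63.74 ft.
Hydraulic radius R = A/P = 239/63.74 = 3.75 ft.
Rearranging Manning's equation: n = (1.486/Q) A R^(2/3) S^(1/2) = (1.486/1400) × 239 × 3.75^(2/3) × √0.00052 = 0.014.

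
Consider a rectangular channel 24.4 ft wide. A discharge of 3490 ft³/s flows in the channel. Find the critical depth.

y_c = 8.6 ft

For a rectangular channel, critical depth y_c = (q²/g)^(1/3) where q = Q/b = 3490/24.4 = 143 ft²/s.
So y_c = (143²/32.2)^(1/3) = 8.6 ft.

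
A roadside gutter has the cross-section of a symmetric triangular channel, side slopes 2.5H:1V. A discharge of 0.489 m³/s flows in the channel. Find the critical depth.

y_c = 0.379 m

At critical depth, Q² T / (g A³) = 1, i.e. A³/T = Q²/g = 0.489²/9.81 = 0.02438.
Trying y = 0.31 m: A³/T = 0.008947 — too small.
Trying y = 0.469 m: A³/T = 0.07091 — too large.
Trying y = 0.379 m: A³/T = 0.02444 — matches.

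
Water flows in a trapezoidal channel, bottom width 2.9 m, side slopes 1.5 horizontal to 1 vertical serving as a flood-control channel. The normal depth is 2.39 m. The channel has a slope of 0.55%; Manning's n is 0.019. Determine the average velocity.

V = 4.76 m/s

With bottom width b = 2.9 m and side slope z = 1.5: A = (b + zy)y = (2.9 + 1.5×2.39)×2.39 = 15.5 m²; P = b + 2y√(1+z²) = 2.9 + 2×2.39×1.803 = 11.52 m.
Hydraulic radius R = A/P = 15.5/11.52 = 1.346 m.
From Manning's equation, V = (1/n) R^(2/3) S^(1/2) = (1/0.019) × 1.346^(2/3) × 0.0055^(1/2) = 4.76 m/s.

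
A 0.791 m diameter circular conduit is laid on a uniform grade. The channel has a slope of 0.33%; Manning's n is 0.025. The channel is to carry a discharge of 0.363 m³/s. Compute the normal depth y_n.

y_n = 0.614 m

Manning's equation rearranged: A R^(2/3) = nQ / (1·√S) = 0.025 × 0.363 / (√0.0033) = 0.158.
At y = 0.461 m: A R^(2/3) = 0.1071 — low.
At y = 0.736 m: A R^(2/3) = 0.1793 — high.
At y = 0.614 m: A R^(2/3) = 0.1581 — ≈ 0.158.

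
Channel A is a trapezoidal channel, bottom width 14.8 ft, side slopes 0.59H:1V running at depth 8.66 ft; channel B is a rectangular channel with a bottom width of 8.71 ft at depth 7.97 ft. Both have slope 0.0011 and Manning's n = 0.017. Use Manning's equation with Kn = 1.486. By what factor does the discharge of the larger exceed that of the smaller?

Channel A: With bottom width b = 14.8 ft and side slope z = 0.59: A = (b + zy)y = (14.8 + 0.59×8.66)×8.66 = 172.4 ft²; P = b + 2y√(1+z²) = 14.8 + 2×8.66×1.161 = 34.91 ft. Hydraulic radius R = A/P = 172.4/34.91 = 4.939 ft. Q_A = (1.486/0.017)·172.4·4.939^(2/3)·√0.0011 = 1450 ft³/s.
Channel B: Flow area A = b·y = 8.71 × 7.97 = 69.42 ft². Wetted perimeter P = b + 2y = 8.71 + 2×7.97 = 24.65 ft. Hydraulic radius R = A/P = 69.42/24.65 = 2.816 ft. Q_B = (1.486/0.017)·69.42·2.816^(2/3)·√0.0011 = 401.3 ft³/s.
The larger discharge is 1450 ft³/s and the smaller is 401.3 ft³/s; the ratio is 3.61.

3.61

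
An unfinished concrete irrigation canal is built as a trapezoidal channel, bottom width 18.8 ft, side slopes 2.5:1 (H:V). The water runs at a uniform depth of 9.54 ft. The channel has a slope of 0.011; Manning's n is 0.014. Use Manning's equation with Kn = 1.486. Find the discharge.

Q = 14600 ft³/s

With bottom width b = 18.8 ft and side slope z = 2.5: A = (b + zy)y = (18.8 + 2.5×9.54)×9.54 = 406.9 ft²; P = b + 2y√(1+z²) = 18.8 + 2×9.54×2.693 = 70.17 ft.
Hydraulic radius R = A/P = 406.9/70.17 = 5.798 ft.
Manning's equation: Q = (1.486/n) A R^(2/3) S^(1/2) = (1.486/0.014) × 406.9 × 5.798^(2/3) × 0.011^(1/2) = 14600 ft³/s.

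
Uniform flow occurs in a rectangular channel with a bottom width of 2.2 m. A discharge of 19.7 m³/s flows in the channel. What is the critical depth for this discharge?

y_c = 2.01 m

For a rectangular channel, critical depth y_c = (q²/g)^(1/3) where q = Q/b = 19.7/2.2 = 8.955 m²/s.
So y_c = (8.955²/9.81)^(1/3) = 2.01 m.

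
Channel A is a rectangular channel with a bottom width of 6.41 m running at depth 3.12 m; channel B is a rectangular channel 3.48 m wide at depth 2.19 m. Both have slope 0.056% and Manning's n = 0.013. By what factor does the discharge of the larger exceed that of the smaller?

3.64

Channel A: Flow area A = b·y = 6.41 × 3.12 = 20 m². Wetted perimeter P = b + 2y = 6.41 + 2×3.12 = 12.65 m. Hydraulic radius R = A/P = 20/12.65 = 1.581 m. Q_A = (1/0.013)·20·1.581^(2/3)·√0.00056 = 49.41 m³/s.
Channel B: Flow area A = b·y = 3.48 × 2.19 = 7.621 m². Wetted perimeter P = b + 2y = 3.48 + 2×2.19 = 7.86 m. Hydraulic radius R = A/P = 7.621/7.86 = 0.9696 m. Q_B = (1/0.013)·7.621·0.9696^(2/3)·√0.00056 = 13.59 m³/s.
The larger discharge is 49.41 m³/s and the smaller is 13.59 m³/s; the ratio is 3.64.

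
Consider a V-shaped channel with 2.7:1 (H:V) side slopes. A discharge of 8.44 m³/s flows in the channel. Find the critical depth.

y_c = 1.15 m

At critical depth, Q² T / (g A³) = 1, i.e. A³/T = Q²/g = 8.44²/9.81 = 7.261.
At y = 1.33 m: A³/T = 15.17 — too large.
At y = 0.794 m: A³/T = 1.15 — too small.
At y = 1.15 m: A³/T = 7.331 — ≈ 7.261.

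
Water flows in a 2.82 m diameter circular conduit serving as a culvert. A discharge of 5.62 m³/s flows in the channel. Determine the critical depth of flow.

At critical depth, Q² T / (g A³) = 1, i.e. A³/T = Q²/g = 5.62²/9.81 = 3.22.
Trying y = 0.807 m: A³/T = 1.261 — too small.
Trying y = 1.2 m: A³/T = 5.827 — too large.
Trying y = 1.03 m: A³/T = 3.24 — close enough.

y_c = 1.03 m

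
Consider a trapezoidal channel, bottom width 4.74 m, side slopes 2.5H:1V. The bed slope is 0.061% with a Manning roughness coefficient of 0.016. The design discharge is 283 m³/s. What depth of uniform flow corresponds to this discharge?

y_n = 5.19 m

Manning's equation rearranged: A R^(2/3) = nQ / (1·√S) = 0.016 × 283 / (√0.00061) = 183.3.
Trying y = 5.8 m: A R^(2/3) = 237.4 — over.
Trying y = 4.3 m: A R^(2/3) = 119 — short.
Trying y = 5.19 m: A R^(2/3) = 183.2 — close enough.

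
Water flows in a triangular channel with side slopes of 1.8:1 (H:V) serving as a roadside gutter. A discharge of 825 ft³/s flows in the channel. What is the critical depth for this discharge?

y_c = 6.65 ft

At critical depth, Q² T / (g A³) = 1, i.e. A³/T = Q²/g = 825²/32.2 = 21140.
Try y = 4.96 ft: A³/T = 4863 — low.
Try y = 8.17 ft: A³/T = 58970 — high.
Try y = 6.65 ft: A³/T = 21070 — ≈ 21140.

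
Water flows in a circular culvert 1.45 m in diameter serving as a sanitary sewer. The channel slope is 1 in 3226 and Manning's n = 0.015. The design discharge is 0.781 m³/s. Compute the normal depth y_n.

y_n = 0.974 m

Manning's equation rearranged: A R^(2/3) = nQ / (1·√S) = 0.015 × 0.781 / (√0.00031) = 0.6654.
Trying y = 1.24 m: A R^(2/3) = 0.8689 — high.
Trying y = 0.852 m: A R^(2/3) = 0.5461 — low.
Trying y = 0.974 m: A R^(2/3) = 0.665 — close enough.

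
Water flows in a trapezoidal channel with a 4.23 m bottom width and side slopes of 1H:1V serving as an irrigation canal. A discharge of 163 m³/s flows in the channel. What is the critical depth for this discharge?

At critical depth, Q² T / (g A³) = 1, i.e. A³/T = Q²/g = 163²/9.81 = 2708.
At y = 5.01 m: A³/T = 6962 — high.
At y = 3.35 m: A³/T = 1498 — low.
At y = 3.92 m: A³/T = 2702 — ≈ 2708.

y_c = 3.92 m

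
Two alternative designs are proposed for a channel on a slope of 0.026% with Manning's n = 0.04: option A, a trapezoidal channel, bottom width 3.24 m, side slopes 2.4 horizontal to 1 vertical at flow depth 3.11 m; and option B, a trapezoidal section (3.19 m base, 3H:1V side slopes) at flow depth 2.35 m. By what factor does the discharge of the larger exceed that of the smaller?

1.64

Channel A: With bottom width b = 3.24 m and side slope z = 2.4: A = (b + zy)y = (3.24 + 2.4×3.11)×3.11 = 33.29 m²; P = b + 2y√(1+z²) = 3.24 + 2×3.11×2.6 = 19.41 m. Hydraulic radius R = A/P = 33.29/19.41 = 1.715 m. Q_A = (1/0.04)·33.29·1.715^(2/3)·√0.00026 = 19.23 m³/s.
Channel B: With bottom width b = 3.19 m and side slope z = 3: A = (b + zy)y = (3.19 + 3×2.35)×2.35 = 24.06 m²; P = b + 2y√(1+z²) = 3.19 + 2×2.35×3.162 = 18.05 m. Hydraulic radius R = A/P = 24.06/18.05 = 1.333 m. Q_B = (1/0.04)·24.06·1.333^(2/3)·√0.00026 = 11.75 m³/s.
The larger discharge is 19.23 m³/s and the smaller is 11.75 m³/s; the ratio is 1.64.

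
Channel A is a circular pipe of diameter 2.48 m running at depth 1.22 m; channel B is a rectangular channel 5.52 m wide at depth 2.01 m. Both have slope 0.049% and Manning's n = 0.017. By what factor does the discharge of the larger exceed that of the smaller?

Channel A: For a circular section of diameter D = 2.48 m at depth y = 1.22 m, the central angle is θ = 2 arccos(1 − 2y/D) = 3.109 rad. Then A = (D²/8)(θ − sin θ) = 2.366 m² and P = Dθ/2 = 3.856 m. Hydraulic radius R = A/P = 2.366/3.856 = 0.6136 m. Q_A = (1/0.017)·2.366·0.6136^(2/3)·√0.00049 = 2.224 m³/s.
Channel B: Flow area A = b·y = 5.52 × 2.01 = 11.1 m². Wetted perimeter P = b + 2y = 5.52 + 2×2.01 = 9.54 m. Hydraulic radius R = A/P = 11.1/9.54 = 1.163 m. Q_B = (1/0.017)·11.1·1.163^(2/3)·√0.00049 = 15.98 m³/s.
The larger discharge is 15.98 m³/s and the smaller is 2.224 m³/s; the ratio is 7.18.

7.18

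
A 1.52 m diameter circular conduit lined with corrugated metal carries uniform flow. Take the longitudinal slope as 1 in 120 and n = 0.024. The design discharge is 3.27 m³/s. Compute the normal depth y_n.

y_n = 1.13 m

Manning's equation rearranged: A R^(2/3) = nQ / (1·√S) = 0.024 × 3.27 / (√0.008333) = 0.8597.
At y = 0.783 m: A R^(2/3) = 0.5005 — low.
At y = 1.37 m: A R^(2/3) = 1.015 — high.
At y = 1.13 m: A R^(2/3) = 0.8592 — matches.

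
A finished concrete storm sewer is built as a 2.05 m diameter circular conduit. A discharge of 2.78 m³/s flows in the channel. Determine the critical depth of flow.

y_c = 0.785 m

At critical depth, Q² T / (g A³) = 1, i.e. A³/T = Q²/g = 2.78²/9.81 = 0.7878.
Try y = 0.623 m: A³/T = 0.3232 — low.
Try y = 0.904 m: A³/T = 1.356 — high.
Try y = 0.785 m: A³/T = 0.789 — matches.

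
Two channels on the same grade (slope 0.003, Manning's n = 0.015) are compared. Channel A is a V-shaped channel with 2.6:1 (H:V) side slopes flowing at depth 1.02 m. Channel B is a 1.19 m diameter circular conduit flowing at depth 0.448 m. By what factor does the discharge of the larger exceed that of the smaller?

Channel A: For a triangular section with side slope z = 2.6: A = zy² = 2.6×1.02² = 2.705 m²; P = 2y√(1+z²) = 2×1.02×2.786 = 5.683 m. Hydraulic radius R = A/P = 2.705/5.683 = 0.476 m. Q_A = (1/0.015)·2.705·0.476^(2/3)·√0.003 = 6.022 m³/s.
Channel B: For a circular section of diameter D = 1.19 m at depth y = 0.448 m, the central angle is θ = 2 arccos(1 − 2y/D) = 2.642 rad. Then A = (D²/8)(θ − sin θ) = 0.383 m² and P = Dθ/2 = 1.572 m. Hydraulic radius R = A/P = 0.383/1.572 = 0.2436 m. Q_B = (1/0.015)·0.383·0.2436^(2/3)·√0.003 = 0.5454 m³/s.
The larger discharge is 6.022 m³/s and the smaller is 0.5454 m³/s; the ratio is 11.

11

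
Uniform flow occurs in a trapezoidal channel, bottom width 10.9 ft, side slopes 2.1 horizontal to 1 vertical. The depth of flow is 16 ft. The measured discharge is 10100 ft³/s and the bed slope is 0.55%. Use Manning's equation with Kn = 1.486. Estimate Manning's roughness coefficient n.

With bottom width b = 10.9 ft and side slope z = 2.1: A = (b + zy)y = (10.9 + 2.1×16)×16 = 712 ft²; P = b + 2y√(1+z²) = 10.9 + 2×16×2.326 = 85.33 ft.
Hydraulic radius R = A/P = 712/85.33 = 8.344 ft.
Rearranging Manning's equation: n = (1.486/Q) A R^(2/3) S^(1/2) = (1.486/10100) × 712 × 8.344^(2/3) × √0.0055 = 0.032.

n = 0.032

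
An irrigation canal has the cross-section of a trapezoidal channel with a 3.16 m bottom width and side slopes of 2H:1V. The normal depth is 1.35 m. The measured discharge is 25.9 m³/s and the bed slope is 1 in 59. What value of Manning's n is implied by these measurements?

With bottom width b = 3.16 m and side slope z = 2: A = (b + zy)y = (3.16 + 2×1.35)×1.35 = 7.911 m²; P = b + 2y√(1+z²) = 3.16 + 2×1.35×2.236 = 9.197 m.
Hydraulic radius R = A/P = 7.911/9.197 = 0.8601 m.
Rearranging Manning's equation: n = (1/Q) A R^(2/3) S^(1/2) = (1/25.9) × 7.911 × 0.8601^(2/3) × √0.01695 = 0.036.

n = 0.036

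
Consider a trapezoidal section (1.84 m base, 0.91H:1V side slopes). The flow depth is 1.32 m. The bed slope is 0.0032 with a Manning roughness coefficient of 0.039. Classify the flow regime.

subcritical

With bottom width b = 1.84 m and side slope z = 0.91: A = (b + zy)y = (1.84 + 0.91×1.32)×1.32 = 4.014 m²; P = b + 2y√(1+z²) = 1.84 + 2×1.32×1.352 = 5.409 m.
Hydraulic radius R = A/P = 4.014/5.409 = 0.7421 m.
V = (1/n) R^(2/3) √S = (1/0.039) × 0.7421^(2/3) × √0.0032 = 1.189 m/s. Hydraulic depth D_h = A/T = 4.014/4.242 = 0.9463 m.
Froude number Fr = V/√(g·D_h) = 1.189/√(9.81×0.9463) = 0.39, which is less than 1, so the flow is subcritical.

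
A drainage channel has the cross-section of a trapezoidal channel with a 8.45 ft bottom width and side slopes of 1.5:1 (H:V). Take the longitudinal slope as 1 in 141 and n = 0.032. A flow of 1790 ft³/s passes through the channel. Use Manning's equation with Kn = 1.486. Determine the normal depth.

y_n = 8.16 ft

Manning's equation rearranged: A R^(2/3) = nQ / (1.486·√S) = 0.032 × 1790 / (1.486 × √0.007092) = 457.7.
Trying y = 6.68 ft: A R^(2/3) = 300 — low.
Trying y = 8.16 ft: A R^(2/3) = 457.3 — matches.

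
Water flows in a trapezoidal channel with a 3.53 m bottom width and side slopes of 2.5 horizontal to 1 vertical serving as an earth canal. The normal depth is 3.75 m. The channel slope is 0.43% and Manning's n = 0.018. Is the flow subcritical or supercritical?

supercritical

With bottom width b = 3.53 m and side slope z = 2.5: A = (b + zy)y = (3.53 + 2.5×3.75)×3.75 = 48.39 m²; P = b + 2y√(1+z²) = 3.53 + 2×3.75×2.693 = 23.72 m.
Hydraulic radius R = A/P = 48.39/23.72 = 2.04 m.
V = (1/n) R^(2/3) √S = (1/0.018) × 2.04^(2/3) × √0.0043 = 5.859 m/s. Hydraulic depth D_h = A/T = 48.39/22.28 = 2.172 m.
Froude number Fr = V/√(g·D_h) = 5.859/√(9.81×2.172) = 1.27, which is greater than 1, so the flow is supercritical.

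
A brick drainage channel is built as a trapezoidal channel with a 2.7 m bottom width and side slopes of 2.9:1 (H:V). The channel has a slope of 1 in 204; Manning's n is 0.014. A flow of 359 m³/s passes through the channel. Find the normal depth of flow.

Manning's equation rearranged: A R^(2/3) = nQ / (1·√S) = 0.014 × 359 / (√0.004902) = 71.79.
Try y = 3.16 m: A R^(2/3) = 53.35 — too small.
Try y = 3.93 m: A R^(2/3) = 89.88 — too large.
Try y = 3.58 m: A R^(2/3) = 71.82 — ≈ 71.79.

y_n = 3.58 m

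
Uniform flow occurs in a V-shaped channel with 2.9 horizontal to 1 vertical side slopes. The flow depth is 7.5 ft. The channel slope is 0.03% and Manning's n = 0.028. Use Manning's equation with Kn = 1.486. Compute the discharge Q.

Q = 349 ft³/s

For a triangular section with side slope z = 2.9: A = zy² = 2.9×7.5² = 163.1 ft²; P = 2y√(1+z²) = 2×7.5×3.068 = 46.01 ft.
Hydraulic radius R = A/P = 163.1/46.01 = 3.545 ft.
Manning's equation: Q = (1.486/n) A R^(2/3) S^(1/2) = (1.486/0.028) × 163.1 × 3.545^(2/3) × 0.0003^(1/2) = 349 ft³/s.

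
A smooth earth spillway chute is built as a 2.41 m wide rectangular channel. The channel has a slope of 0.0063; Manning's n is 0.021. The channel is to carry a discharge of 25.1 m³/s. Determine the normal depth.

y_n = 3.04 m

Manning's equation rearranged: A R^(2/3) = nQ / (1·√S) = 0.021 × 25.1 / (√0.0063) = 6.641.
Trying y = 2.56 m: A R^(2/3) = 5.402 — low.
Trying y = 3.7 m: A R^(2/3) = 8.367 — high.
Trying y = 3.04 m: A R^(2/3) = 6.641 — close enough.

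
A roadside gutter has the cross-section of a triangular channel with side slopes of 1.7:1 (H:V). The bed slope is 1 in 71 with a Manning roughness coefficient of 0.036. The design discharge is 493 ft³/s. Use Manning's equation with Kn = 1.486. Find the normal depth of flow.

y_n = 5.7 ft

Manning's equation rearranged: A R^(2/3) = nQ / (1.486·√S) = 0.036 × 493 / (1.486 × √0.01408) = 100.6.
Trying y = 4.82 ft: A R^(2/3) = 64.3 — too small.
Trying y = 6.54 ft: A R^(2/3) = 145.1 — too large.
Trying y = 5.7 ft: A R^(2/3) = 100.6 — ≈ 100.6.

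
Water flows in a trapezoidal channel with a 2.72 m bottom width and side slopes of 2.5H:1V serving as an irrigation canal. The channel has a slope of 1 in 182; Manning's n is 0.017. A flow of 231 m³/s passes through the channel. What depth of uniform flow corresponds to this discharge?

y_n = 3.3 m

Manning's equation rearranged: A R^(2/3) = nQ / (1·√S) = 0.017 × 231 / (√0.005495) = 52.98.
Trying y = 2.69 m: A R^(2/3) = 32.95 — short.
Trying y = 4.22 m: A R^(2/3) = 94.75 — over.
Trying y = 3.3 m: A R^(2/3) = 52.9 — ≈ 52.98.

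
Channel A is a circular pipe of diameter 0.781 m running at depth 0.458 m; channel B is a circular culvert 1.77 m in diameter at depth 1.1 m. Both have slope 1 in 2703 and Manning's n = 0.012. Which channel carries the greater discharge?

Channel A: For a circular section of diameter D = 0.781 m at depth y = 0.458 m, the central angle is θ = 2 arccos(1 − 2y/D) = 3.489 rad. Then A = (D²/8)(θ − sin θ) = 0.292 m² and P = Dθ/2 = 1.362 m. Hydraulic radius R = A/P = 0.292/1.362 = 0.2143 m. Q_A = (1/0.012)·0.292·0.2143^(2/3)·√0.00037 = 0.1676 m³/s.
Channel B: For a circular section of diameter D = 1.77 m at depth y = 1.1 m, the central angle is θ = 2 arccos(1 − 2y/D) = 3.632 rad. Then A = (D²/8)(θ − sin θ) = 1.607 m² and P = Dθ/2 = 3.215 m. Hydraulic radius R = A/P = 1.607/3.215 = 0.4999 m. Q_B = (1/0.012)·1.607·0.4999^(2/3)·√0.00037 = 1.623 m³/s.
Q_A = 0.1676 m³/s vs Q_B = 1.623 m³/s, so channel B carries more.

channel B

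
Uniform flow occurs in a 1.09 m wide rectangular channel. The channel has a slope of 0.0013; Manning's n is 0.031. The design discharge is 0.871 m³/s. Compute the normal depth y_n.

y_n = 1.3 m

Manning's equation rearranged: A R^(2/3) = nQ / (1·√S) = 0.031 × 0.871 / (√0.0013) = 0.7489.
Try y = 1.11 m: A R^(2/3) = 0.6185 — low.
Try y = 1.48 m: A R^(2/3) = 0.8733 — high.
Try y = 1.3 m: A R^(2/3) = 0.7486 — ≈ 0.7489.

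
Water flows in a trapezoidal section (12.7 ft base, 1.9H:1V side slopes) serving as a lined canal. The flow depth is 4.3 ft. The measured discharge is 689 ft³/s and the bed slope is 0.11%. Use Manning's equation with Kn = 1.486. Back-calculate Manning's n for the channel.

n = 0.013

With bottom width b = 12.7 ft and side slope z = 1.9: A = (b + zy)y = (12.7 + 1.9×4.3)×4.3 = 89.74 ft²; P = b + 2y√(1+z²) = 12.7 + 2×4.3×2.147 = 31.16 ft.
Hydraulic radius R = A/P = 89.74/31.16 = 2.88 ft.
Rearranging Manning's equation: n = (1.486/Q) A R^(2/3) S^(1/2) = (1.486/689) × 89.74 × 2.88^(2/3) × √0.0011 = 0.013.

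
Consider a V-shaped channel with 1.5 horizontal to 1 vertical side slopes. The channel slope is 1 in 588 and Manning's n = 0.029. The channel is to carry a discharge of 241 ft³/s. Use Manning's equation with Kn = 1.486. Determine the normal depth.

Manning's equation rearranged: A R^(2/3) = nQ / (1.486·√S) = 0.029 × 241 / (1.486 × √0.001701) = 114.
Try y = 5.56 ft: A R^(2/3) = 81.1 — low.
Try y = 7.54 ft: A R^(2/3) = 182.7 — high.
Try y = 6.32 ft: A R^(2/3) = 114.1 — close enough.

y_n = 6.32 ft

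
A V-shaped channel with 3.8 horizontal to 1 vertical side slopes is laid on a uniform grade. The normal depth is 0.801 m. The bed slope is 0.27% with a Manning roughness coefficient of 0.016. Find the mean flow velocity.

For a triangular section with side slope z = 3.8: A = zy² = 3.8×0.801² = 2.438 m²; P = 2y√(1+z²) = 2×0.801×3.929 = 6.295 m.
Hydraulic radius R = A/P = 2.438/6.295 = 0.3873 m.
From Manning's equation, V = (1/n) R^(2/3) S^(1/2) = (1/0.016) × 0.3873^(2/3) × 0.0027^(1/2) = 1.73 m/s.

V = 1.73 m/s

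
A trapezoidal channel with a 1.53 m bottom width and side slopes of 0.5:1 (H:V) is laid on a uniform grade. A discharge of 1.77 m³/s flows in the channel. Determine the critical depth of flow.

y_c = 0.487 m

At critical depth, Q² T / (g A³) = 1, i.e. A³/T = Q²/g = 1.77²/9.81 = 0.3194.
Trying y = 0.437 m: A³/T = 0.2268 — too small.
Trying y = 0.606 m: A³/T = 0.6417 — too large.
Trying y = 0.487 m: A³/T = 0.3194 — close enough.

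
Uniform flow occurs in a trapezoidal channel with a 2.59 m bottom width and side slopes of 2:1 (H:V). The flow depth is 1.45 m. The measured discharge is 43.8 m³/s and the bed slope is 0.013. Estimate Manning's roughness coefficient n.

With bottom width b = 2.59 m and side slope z = 2: A = (b + zy)y = (2.59 + 2×1.45)×1.45 = 7.96 m²; P = b + 2y√(1+z²) = 2.59 + 2×1.45×2.236 = 9.075 m.
Hydraulic radius R = A/P = 7.96/9.075 = 0.8772 m.
Rearranging Manning's equation: n = (1/Q) A R^(2/3) S^(1/2) = (1/43.8) × 7.96 × 0.8772^(2/3) × √0.013 = 0.019.

n = 0.019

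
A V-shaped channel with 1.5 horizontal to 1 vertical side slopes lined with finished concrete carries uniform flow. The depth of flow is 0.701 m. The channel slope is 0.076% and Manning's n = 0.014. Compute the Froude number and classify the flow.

For a triangular section with side slope z = 1.5: A = zy² = 1.5×0.701² = 0.7371 m²; P = 2y√(1+z²) = 2×0.701×1.803 = 2.527 m.
Hydraulic radius R = A/P = 0.7371/2.527 = 0.2916 m.
V = (1/n) R^(2/3) √S = (1/0.014) × 0.2916^(2/3) × √0.00076 = 0.866 m/s. Hydraulic depth D_h = A/T = 0.7371/2.103 = 0.3505 m.
Froude number Fr = V/√(g·D_h) = 0.866/√(9.81×0.3505) = 0.467, which is less than 1, so the flow is subcritical.

subcritical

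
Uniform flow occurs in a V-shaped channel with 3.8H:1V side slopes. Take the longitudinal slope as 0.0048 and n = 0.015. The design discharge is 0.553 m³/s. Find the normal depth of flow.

Manning's equation rearranged: A R^(2/3) = nQ / (1·√S) = 0.015 × 0.553 / (√0.0048) = 0.1197.
Try y = 0.27 m: A R^(2/3) = 0.07129 — short.
Try y = 0.328 m: A R^(2/3) = 0.1198 — close enough.

y_n = 0.328 m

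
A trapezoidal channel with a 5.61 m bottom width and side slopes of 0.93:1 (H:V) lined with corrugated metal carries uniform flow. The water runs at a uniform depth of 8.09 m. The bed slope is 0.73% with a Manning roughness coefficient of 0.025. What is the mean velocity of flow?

With bottom width b = 5.61 m and side slope z = 0.93: A = (b + zy)y = (5.61 + 0.93×8.09)×8.09 = 106.3 m²; P = b + 2y√(1+z²) = 5.61 + 2×8.09×1.366 = 27.71 m.
Hydraulic radius R = A/P = 106.3/27.71 = 3.835 m.
From Manning's equation, V = (1/n) R^(2/3) S^(1/2) = (1/0.025) × 3.835^(2/3) × 0.0073^(1/2) = 8.37 m/s.

V = 8.37 m/s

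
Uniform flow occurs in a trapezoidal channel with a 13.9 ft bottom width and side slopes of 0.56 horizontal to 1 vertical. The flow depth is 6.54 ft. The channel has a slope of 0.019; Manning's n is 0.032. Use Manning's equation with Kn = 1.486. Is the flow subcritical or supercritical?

With bottom width b = 13.9 ft and side slope z = 0.56: A = (b + zy)y = (13.9 + 0.56×6.54)×6.54 = 114.9 ft²; P = b + 2y√(1+z²) = 13.9 + 2×6.54×1.146 = 28.89 ft.
Hydraulic radius R = A/P = 114.9/28.89 = 3.976 ft.
V = (1.486/n) R^(2/3) √S = (1.486/0.032) × 3.976^(2/3) × √0.019 = 16.06 ft/s. Hydraulic depth D_h = A/T = 114.9/21.22 = 5.412 ft.
Froude number Fr = V/√(g·D_h) = 16.06/√(32.2×5.412) = 1.22, which is greater than 1, so the flow is supercritical.

supercritical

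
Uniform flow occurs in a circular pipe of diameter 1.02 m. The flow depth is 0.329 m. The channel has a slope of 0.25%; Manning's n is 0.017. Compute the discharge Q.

For a circular section of diameter D = 1.02 m at depth y = 0.329 m, the central angle is θ = 2 arccos(1 − 2y/D) = 2.416 rad. Then A = (D²/8)(θ − sin θ) = 0.2279 m² and P = Dθ/2 = 1.232 m.
Hydraulic radius R = A/P = 0.2279/1.232 = 0.185 m.
Manning's equation: Q = (1/n) A R^(2/3) S^(1/2) = (1/0.017) × 0.2279 × 0.185^(2/3) × 0.0025^(1/2) = 0.218 m³/s.

Q = 0.218 m³/s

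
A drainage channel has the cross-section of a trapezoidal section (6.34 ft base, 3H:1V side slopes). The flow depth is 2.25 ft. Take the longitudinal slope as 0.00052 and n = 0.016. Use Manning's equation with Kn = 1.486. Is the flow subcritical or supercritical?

With bottom width b = 6.34 ft and side slope z = 3: A = (b + zy)y = (6.34 + 3×2.25)×2.25 = 29.45 ft²; P = b + 2y√(1+z²) = 6.34 + 2×2.25×3.162 = 20.57 ft.
Hydraulic radius R = A/P = 29.45/20.57 = 1.432 ft.
V = (1.486/n) R^(2/3) √S = (1.486/0.016) × 1.432^(2/3) × √0.00052 = 2.69 ft/s. Hydraulic depth D_h = A/T = 29.45/19.84 = 1.485 ft.
Froude number Fr = V/√(g·D_h) = 2.69/√(32.2×1.485) = 0.389, which is less than 1, so the flow is subcritical.

subcritical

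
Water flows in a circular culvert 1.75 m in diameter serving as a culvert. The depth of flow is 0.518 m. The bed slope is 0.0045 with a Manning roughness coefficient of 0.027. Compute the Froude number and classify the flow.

For a circular section of diameter D = 1.75 m at depth y = 0.518 m, the central angle is θ = 2 arccos(1 − 2y/D) = 2.301 rad. Then A = (D²/8)(θ − sin θ) = 0.5957 m² and P = Dθ/2 = 2.013 m.
Hydraulic radius R = A/P = 0.5957/2.013 = 0.2959 m.
V = (1/n) R^(2/3) √S = (1/0.027) × 0.2959^(2/3) × √0.0045 = 1.103 m/s. Hydraulic depth D_h = A/T = 0.5957/1.598 = 0.3728 m.
Froude number Fr = V/√(g·D_h) = 1.103/√(9.81×0.3728) = 0.577, which is less than 1, so the flow is subcritical.

subcritical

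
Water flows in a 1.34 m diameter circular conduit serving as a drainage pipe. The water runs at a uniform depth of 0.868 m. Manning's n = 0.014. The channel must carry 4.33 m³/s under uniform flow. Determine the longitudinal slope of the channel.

For a circular section of diameter D = 1.34 m at depth y = 0.868 m, the central angle is θ = 2 arccos(1 − 2y/D) = 3.742 rad. Then A = (D²/8)(θ − sin θ) = 0.9665 m² and P = Dθ/2 = 2.507 m.
Hydraulic radius R = A/P = 0.9665/2.507 = 0.3856 m.
From Manning's equation, S = [nQ / (1 A R^(2/3))]² = [0.014 × 4.33 / (1 × 0.9665 × 0.3856^(2/3))]² = 0.014.

S = 0.014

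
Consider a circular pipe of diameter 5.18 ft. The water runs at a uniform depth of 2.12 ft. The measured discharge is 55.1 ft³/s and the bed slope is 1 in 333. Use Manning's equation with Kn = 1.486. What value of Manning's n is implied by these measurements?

n = 0.013

For a circular section of diameter D = 5.18 ft at depth y = 2.12 ft, the central angle is θ = 2 arccos(1 − 2y/D) = 2.777 rad. Then A = (D²/8)(θ − sin θ) = 8.116 ft² and P = Dθ/2 = 7.191 ft.
Hydraulic radius R = A/P = 8.116/7.191 = 1.129 ft.
Rearranging Manning's equation: n = (1.486/Q) A R^(2/3) S^(1/2) = (1.486/55.1) × 8.116 × 1.129^(2/3) × √0.003003 = 0.013.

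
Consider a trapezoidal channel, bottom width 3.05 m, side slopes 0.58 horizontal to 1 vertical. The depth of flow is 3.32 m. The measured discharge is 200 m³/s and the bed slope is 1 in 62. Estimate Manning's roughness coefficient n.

n = 0.014

With bottom width b = 3.05 m and side slope z = 0.58: A = (b + zy)y = (3.05 + 0.58×3.32)×3.32 = 16.52 m²; P = b + 2y√(1+z²) = 3.05 + 2×3.32×1.156 = 10.73 m.
Hydraulic radius R = A/P = 16.52/10.73 = 1.54 m.
Rearranging Manning's equation: n = (1/Q) A R^(2/3) S^(1/2) = (1/200) × 16.52 × 1.54^(2/3) × √0.01613 = 0.014.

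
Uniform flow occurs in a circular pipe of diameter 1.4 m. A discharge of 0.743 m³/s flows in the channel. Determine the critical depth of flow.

At critical depth, Q² T / (g A³) = 1, i.e. A³/T = Q²/g = 0.743²/9.81 = 0.05627.
At y = 0.489 m: A³/T = 0.08224 — too large.
At y = 0.313 m: A³/T = 0.01454 — too small.
At y = 0.443 m: A³/T = 0.05614 — close enough.

y_c = 0.443 m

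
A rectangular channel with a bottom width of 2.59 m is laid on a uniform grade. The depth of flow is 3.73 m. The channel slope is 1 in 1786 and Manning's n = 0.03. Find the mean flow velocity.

Flow area A = b·y = 2.59 × 3.73 = 9.661 m². Wetted perimeter P = b + 2y = 2.59 + 2×3.73 = 10.05 m.
Hydraulic radius R = A/P = 9.661/10.05 = 0.9613 m.
From Manning's equation, V = (1/n) R^(2/3) S^(1/2) = (1/0.03) × 0.9613^(2/3) × 0.0005599^(1/2) = 0.768 m/s.

V = 0.768 m/s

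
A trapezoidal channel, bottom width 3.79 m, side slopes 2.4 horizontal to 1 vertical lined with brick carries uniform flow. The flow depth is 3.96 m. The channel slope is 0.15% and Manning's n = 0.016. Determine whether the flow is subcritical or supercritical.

With bottom width b = 3.79 m and side slope z = 2.4: A = (b + zy)y = (3.79 + 2.4×3.96)×3.96 = 52.64 m²; P = b + 2y√(1+z²) = 3.79 + 2×3.96×2.6 = 24.38 m.
Hydraulic radius R = A/P = 52.64/24.38 = 2.159 m.
V = (1/n) R^(2/3) √S = (1/0.016) × 2.159^(2/3) × √0.0015 = 4.044 m/s. Hydraulic depth D_h = A/T = 52.64/22.8 = 2.309 m.
Froude number Fr = V/√(g·D_h) = 4.044/√(9.81×2.309) = 0.85, which is less than 1, so the flow is subcritical.

subcritical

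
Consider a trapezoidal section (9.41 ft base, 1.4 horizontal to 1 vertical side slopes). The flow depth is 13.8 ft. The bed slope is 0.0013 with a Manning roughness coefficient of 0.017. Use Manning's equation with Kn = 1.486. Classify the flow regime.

subcritical

With bottom width b = 9.41 ft and side slope z = 1.4: A = (b + zy)y = (9.41 + 1.4×13.8)×13.8 = 396.5 ft²; P = b + 2y√(1+z²) = 9.41 + 2×13.8×1.72 = 56.89 ft.
Hydraulic radius R = A/P = 396.5/56.89 = 6.969 ft.
V = (1.486/n) R^(2/3) √S = (1.486/0.017) × 6.969^(2/3) × √0.0013 = 11.5 ft/s. Hydraulic depth D_h = A/T = 396.5/48.05 = 8.251 ft.
Froude number Fr = V/√(g·D_h) = 11.5/√(32.2×8.251) = 0.705, which is less than 1, so the flow is subcritical.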